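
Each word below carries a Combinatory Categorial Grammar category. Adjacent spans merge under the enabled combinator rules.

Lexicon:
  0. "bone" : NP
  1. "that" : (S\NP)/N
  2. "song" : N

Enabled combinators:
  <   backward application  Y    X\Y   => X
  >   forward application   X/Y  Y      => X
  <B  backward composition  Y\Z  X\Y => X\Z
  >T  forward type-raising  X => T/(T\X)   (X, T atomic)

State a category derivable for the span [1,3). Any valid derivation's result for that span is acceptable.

S\NP

[0,3] S   <
  [0,1] "bone" : NP
  [1,3] S\NP   >
    [1,2] "that" : (S\NP)/N
    [2,3] "song" : N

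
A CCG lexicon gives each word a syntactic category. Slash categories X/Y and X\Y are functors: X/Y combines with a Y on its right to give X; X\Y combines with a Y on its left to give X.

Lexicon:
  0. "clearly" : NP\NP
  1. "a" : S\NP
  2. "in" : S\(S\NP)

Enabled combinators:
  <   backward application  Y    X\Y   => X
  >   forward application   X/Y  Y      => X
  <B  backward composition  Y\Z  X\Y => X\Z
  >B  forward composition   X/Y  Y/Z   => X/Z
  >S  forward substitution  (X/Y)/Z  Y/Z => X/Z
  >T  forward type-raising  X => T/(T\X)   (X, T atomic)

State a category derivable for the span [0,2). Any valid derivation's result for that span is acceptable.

[0,3] S   <
  [0,2] S\NP   <B
    [0,1] "clearly" : NP\NP
    [1,2] "a" : S\NP
  [2,3] "in" : S\(S\NP)

S\NP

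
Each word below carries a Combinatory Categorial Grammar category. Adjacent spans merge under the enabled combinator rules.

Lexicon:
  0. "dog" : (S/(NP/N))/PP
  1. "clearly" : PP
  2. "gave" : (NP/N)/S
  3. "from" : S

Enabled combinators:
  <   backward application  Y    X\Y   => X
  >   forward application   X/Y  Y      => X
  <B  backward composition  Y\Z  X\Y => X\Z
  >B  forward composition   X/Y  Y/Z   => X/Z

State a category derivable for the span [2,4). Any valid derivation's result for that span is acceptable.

[0,4] S   >
  [0,2] S/(NP/N)   >
    [0,1] "dog" : (S/(NP/N))/PP
    [1,2] "clearly" : PP
  [2,4] NP/N   >
    [2,3] "gave" : (NP/N)/S
    [3,4] "from" : S

NP/N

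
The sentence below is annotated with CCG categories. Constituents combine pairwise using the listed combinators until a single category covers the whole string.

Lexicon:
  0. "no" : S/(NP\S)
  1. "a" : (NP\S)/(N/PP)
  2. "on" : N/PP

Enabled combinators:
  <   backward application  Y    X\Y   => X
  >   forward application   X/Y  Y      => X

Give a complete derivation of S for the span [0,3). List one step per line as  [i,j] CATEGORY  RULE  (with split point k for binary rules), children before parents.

[0,1] S/(NP\S)  lex  "no"
[1,2] (NP\S)/(N/PP)  lex  "a"
[2,3] N/PP  lex  "on"
[1,3] NP\S  >  k=2
[0,3] S  >  k=1

[0,3] S   >
  [0,1] "no" : S/(NP\S)
  [1,3] NP\S   >
    [1,2] "a" : (NP\S)/(N/PP)
    [2,3] "on" : N/PP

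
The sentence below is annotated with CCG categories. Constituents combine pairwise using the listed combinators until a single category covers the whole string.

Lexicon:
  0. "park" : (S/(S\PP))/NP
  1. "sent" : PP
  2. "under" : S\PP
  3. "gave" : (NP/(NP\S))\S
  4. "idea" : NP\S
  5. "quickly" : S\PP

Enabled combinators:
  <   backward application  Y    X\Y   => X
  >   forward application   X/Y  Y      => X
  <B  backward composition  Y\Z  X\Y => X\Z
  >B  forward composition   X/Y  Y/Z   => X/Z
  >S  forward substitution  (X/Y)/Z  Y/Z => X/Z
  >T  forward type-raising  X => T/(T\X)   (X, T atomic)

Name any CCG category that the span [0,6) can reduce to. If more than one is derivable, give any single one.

S

[0,6] S   >
  [0,5] S/(S\PP)   >
    [0,1] "park" : (S/(S\PP))/NP
    [1,5] NP   >
      [1,4] NP/(NP\S)   <
        [1,3] S   >
          [1,2] S/(S\PP)   >T
            [1,2] "sent" : PP
          [2,3] "under" : S\PP
        [3,4] "gave" : (NP/(NP\S))\S
      [4,5] "idea" : NP\S
  [5,6] "quickly" : S\PP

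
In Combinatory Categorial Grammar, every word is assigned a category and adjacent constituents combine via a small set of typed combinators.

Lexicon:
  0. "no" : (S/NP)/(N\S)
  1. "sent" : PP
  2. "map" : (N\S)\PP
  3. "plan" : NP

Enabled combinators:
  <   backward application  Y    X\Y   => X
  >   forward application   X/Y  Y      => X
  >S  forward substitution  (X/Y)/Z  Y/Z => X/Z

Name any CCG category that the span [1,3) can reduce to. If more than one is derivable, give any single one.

N\S

[0,4] S   >
  [0,3] S/NP   >
    [0,1] "no" : (S/NP)/(N\S)
    [1,3] N\S   <
      [1,2] "sent" : PP
      [2,3] "map" : (N\S)\PP
  [3,4] "plan" : NP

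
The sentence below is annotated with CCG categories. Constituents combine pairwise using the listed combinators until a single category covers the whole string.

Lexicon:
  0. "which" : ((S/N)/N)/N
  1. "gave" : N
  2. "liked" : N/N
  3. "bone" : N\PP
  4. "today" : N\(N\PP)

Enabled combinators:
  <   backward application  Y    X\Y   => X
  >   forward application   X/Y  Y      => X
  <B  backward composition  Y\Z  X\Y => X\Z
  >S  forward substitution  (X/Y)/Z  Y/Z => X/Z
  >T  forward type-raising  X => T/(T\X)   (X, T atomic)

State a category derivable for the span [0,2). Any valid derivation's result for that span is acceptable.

[0,5] S   >
  [0,3] S/N   >S
    [0,2] (S/N)/N   >
      [0,1] "which" : ((S/N)/N)/N
      [1,2] "gave" : N
    [2,3] "liked" : N/N
  [3,5] N   <
    [3,4] "bone" : N\PP
    [4,5] "today" : N\(N\PP)

(S/N)/N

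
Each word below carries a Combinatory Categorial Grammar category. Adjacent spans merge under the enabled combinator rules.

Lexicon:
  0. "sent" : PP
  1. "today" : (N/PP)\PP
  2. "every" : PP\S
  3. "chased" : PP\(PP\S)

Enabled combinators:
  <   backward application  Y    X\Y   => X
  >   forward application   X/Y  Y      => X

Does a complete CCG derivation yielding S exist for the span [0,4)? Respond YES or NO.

NO

PP (N/PP)\PP PP\S PP\(PP\S)
CKY chart[0,4] = {N}; S ∉ chart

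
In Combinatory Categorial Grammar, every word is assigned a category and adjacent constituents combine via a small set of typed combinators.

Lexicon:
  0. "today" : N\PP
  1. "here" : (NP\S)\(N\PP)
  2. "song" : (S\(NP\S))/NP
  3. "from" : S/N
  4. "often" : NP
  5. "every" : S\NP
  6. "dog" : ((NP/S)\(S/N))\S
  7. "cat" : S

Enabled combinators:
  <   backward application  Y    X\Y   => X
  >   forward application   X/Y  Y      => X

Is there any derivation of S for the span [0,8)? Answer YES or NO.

[0,8] S   <
  [0,2] NP\S   <
    [0,1] "today" : N\PP
    [1,2] "here" : (NP\S)\(N\PP)
  [2,8] S\(NP\S)   >
    [2,3] "song" : (S\(NP\S))/NP
    [3,8] NP   >
      [3,7] NP/S   <
        [3,4] "from" : S/N
        [4,7] (NP/S)\(S/N)   <
          [4,6] S   <
            [4,5] "often" : NP
            [5,6] "every" : S\NP
          [6,7] "dog" : ((NP/S)\(S/N))\S
      [7,8] "cat" : S

YES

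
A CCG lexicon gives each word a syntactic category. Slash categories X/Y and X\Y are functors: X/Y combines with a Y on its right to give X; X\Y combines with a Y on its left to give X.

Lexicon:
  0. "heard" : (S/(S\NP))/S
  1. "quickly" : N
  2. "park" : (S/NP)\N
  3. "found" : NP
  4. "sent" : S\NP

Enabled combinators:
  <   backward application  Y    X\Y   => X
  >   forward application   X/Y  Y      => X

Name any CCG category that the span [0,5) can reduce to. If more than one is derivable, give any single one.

[0,5] S   >
  [0,4] S/(S\NP)   >
    [0,1] "heard" : (S/(S\NP))/S
    [1,4] S   >
      [1,3] S/NP   <
        [1,2] "quickly" : N
        [2,3] "park" : (S/NP)\N
      [3,4] "found" : NP
  [4,5] "sent" : S\NP

S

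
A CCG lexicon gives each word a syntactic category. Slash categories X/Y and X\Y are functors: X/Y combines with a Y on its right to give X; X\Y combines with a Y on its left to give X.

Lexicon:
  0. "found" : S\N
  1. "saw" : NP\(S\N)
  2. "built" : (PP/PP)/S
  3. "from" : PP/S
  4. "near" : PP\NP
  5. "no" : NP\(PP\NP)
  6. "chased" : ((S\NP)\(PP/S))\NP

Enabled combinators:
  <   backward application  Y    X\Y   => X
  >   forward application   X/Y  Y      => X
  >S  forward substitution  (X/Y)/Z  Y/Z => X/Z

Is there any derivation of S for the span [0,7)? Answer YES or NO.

[0,7] S   <
  [0,2] NP   <
    [0,1] "found" : S\N
    [1,2] "saw" : NP\(S\N)
  [2,7] S\NP   <
    [2,4] PP/S   >S
      [2,3] "built" : (PP/PP)/S
      [3,4] "from" : PP/S
    [4,7] (S\NP)\(PP/S)   <
      [4,6] NP   <
        [4,5] "near" : PP\NP
        [5,6] "no" : NP\(PP\NP)
      [6,7] "chased" : ((S\NP)\(PP/S))\NP

YES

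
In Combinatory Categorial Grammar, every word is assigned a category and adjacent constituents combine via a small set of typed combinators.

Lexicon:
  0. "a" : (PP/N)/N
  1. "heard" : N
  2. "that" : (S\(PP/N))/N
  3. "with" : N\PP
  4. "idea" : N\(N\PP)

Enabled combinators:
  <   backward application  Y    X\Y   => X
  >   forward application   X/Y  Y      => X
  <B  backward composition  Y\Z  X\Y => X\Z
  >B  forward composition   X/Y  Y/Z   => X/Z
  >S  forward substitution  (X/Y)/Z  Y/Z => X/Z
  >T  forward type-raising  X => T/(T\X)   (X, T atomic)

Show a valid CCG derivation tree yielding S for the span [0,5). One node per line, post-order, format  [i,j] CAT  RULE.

[0,1] (PP/N)/N  lex  "a"
[1,2] N  lex  "heard"
[0,2] PP/N  >  k=1
[2,3] (S\(PP/N))/N  lex  "that"
[3,4] N\PP  lex  "with"
[4,5] N\(N\PP)  lex  "idea"
[3,5] N  <  k=4
[2,5] S\(PP/N)  >  k=3
[0,5] S  <  k=2

[0,5] S   <
  [0,2] PP/N   >
    [0,1] "a" : (PP/N)/N
    [1,2] "heard" : N
  [2,5] S\(PP/N)   >
    [2,3] "that" : (S\(PP/N))/N
    [3,5] N   <
      [3,4] "with" : N\PP
      [4,5] "idea" : N\(N\PP)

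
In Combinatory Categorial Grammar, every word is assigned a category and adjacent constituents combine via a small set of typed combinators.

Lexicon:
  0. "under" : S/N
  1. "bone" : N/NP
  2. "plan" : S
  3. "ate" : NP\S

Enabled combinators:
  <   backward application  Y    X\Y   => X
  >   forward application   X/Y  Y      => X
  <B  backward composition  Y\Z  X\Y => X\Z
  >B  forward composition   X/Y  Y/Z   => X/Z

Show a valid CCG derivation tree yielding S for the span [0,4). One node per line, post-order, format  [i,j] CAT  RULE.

[0,4] S   >
  [0,2] S/NP   >B
    [0,1] "under" : S/N
    [1,2] "bone" : N/NP
  [2,4] NP   <
    [2,3] "plan" : S
    [3,4] "ate" : NP\S

[0,1] S/N  lex  "under"
[1,2] N/NP  lex  "bone"
[0,2] S/NP  >B  k=1
[2,3] S  lex  "plan"
[3,4] NP\S  lex  "ate"
[2,4] NP  <  k=3
[0,4] S  >  k=2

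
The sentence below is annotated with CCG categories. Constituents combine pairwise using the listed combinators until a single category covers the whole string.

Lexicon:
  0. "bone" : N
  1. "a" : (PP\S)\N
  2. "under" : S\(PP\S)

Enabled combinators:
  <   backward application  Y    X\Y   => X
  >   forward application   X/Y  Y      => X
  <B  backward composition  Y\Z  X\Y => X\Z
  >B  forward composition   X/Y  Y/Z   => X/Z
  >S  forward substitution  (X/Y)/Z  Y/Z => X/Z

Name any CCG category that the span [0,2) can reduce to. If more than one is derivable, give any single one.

PP\S

[0,3] S   <
  [0,2] PP\S   <
    [0,1] "bone" : N
    [1,2] "a" : (PP\S)\N
  [2,3] "under" : S\(PP\S)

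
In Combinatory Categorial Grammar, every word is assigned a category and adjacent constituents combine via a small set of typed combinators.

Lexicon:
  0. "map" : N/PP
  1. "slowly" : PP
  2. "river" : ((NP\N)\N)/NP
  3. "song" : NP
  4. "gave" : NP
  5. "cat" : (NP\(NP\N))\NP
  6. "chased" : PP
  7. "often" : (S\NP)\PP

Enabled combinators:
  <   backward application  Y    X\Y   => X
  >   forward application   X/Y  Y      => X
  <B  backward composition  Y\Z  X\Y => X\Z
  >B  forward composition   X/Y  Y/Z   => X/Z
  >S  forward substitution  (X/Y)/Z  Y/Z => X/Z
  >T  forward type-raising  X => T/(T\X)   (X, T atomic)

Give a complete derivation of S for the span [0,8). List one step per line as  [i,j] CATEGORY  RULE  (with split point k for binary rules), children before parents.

[0,8] S   <
  [0,6] NP   <
    [0,4] NP\N   <
      [0,2] N   >
        [0,1] "map" : N/PP
        [1,2] "slowly" : PP
      [2,4] (NP\N)\N   >
        [2,3] "river" : ((NP\N)\N)/NP
        [3,4] "song" : NP
    [4,6] NP\(NP\N)   <
      [4,5] "gave" : NP
      [5,6] "cat" : (NP\(NP\N))\NP
  [6,8] S\NP   <
    [6,7] "chased" : PP
    [7,8] "often" : (S\NP)\PP

[0,1] N/PP  lex  "map"
[1,2] PP  lex  "slowly"
[0,2] N  >  k=1
[2,3] ((NP\N)\N)/NP  lex  "river"
[3,4] NP  lex  "song"
[2,4] (NP\N)\N  >  k=3
[0,4] NP\N  <  k=2
[4,5] NP  lex  "gave"
[5,6] (NP\(NP\N))\NP  lex  "cat"
[4,6] NP\(NP\N)  <  k=5
[0,6] NP  <  k=4
[6,7] PP  lex  "chased"
[7,8] (S\NP)\PP  lex  "often"
[6,8] S\NP  <  k=7
[0,8] S  <  k=6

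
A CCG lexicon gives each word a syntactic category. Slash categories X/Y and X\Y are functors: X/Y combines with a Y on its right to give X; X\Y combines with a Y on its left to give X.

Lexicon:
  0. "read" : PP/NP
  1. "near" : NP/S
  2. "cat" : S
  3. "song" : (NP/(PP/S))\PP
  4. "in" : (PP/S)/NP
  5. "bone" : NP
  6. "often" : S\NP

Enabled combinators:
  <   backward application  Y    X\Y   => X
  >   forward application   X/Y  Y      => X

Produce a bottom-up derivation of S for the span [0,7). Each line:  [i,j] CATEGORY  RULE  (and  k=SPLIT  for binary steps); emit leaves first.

[0,1] PP/NP  lex  "read"
[1,2] NP/S  lex  "near"
[2,3] S  lex  "cat"
[1,3] NP  >  k=2
[0,3] PP  >  k=1
[3,4] (NP/(PP/S))\PP  lex  "song"
[0,4] NP/(PP/S)  <  k=3
[4,5] (PP/S)/NP  lex  "in"
[5,6] NP  lex  "bone"
[4,6] PP/S  >  k=5
[0,6] NP  >  k=4
[6,7] S\NP  lex  "often"
[0,7] S  <  k=6

[0,7] S   <
  [0,6] NP   >
    [0,4] NP/(PP/S)   <
      [0,3] PP   >
        [0,1] "read" : PP/NP
        [1,3] NP   >
          [1,2] "near" : NP/S
          [2,3] "cat" : S
      [3,4] "song" : (NP/(PP/S))\PP
    [4,6] PP/S   >
      [4,5] "in" : (PP/S)/NP
      [5,6] "bone" : NP
  [6,7] "often" : S\NP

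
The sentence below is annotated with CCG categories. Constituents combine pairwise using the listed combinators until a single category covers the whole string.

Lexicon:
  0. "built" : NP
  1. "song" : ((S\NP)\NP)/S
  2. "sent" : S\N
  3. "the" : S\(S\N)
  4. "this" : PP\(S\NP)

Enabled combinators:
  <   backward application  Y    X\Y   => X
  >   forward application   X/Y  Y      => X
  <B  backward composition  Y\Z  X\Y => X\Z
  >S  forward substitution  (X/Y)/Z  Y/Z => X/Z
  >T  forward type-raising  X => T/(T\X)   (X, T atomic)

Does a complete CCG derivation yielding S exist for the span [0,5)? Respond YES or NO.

NO

NP ((S\NP)\NP)/S S\N S\(S\N) PP\(S\NP)
CKY chart[0,5] = {N/(N\PP), NP/(NP\PP), PP, PP/(PP\PP), S/(S\PP)}; S ∉ chart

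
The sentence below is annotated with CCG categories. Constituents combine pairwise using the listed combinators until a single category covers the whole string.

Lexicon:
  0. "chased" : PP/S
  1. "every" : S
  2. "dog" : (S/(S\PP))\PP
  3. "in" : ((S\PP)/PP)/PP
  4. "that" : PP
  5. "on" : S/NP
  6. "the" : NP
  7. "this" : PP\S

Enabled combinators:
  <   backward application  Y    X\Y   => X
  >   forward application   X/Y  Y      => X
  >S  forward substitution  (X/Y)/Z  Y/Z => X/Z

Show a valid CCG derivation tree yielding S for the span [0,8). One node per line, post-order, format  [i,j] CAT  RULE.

[0,1] PP/S  lex  "chased"
[1,2] S  lex  "every"
[0,2] PP  >  k=1
[2,3] (S/(S\PP))\PP  lex  "dog"
[0,3] S/(S\PP)  <  k=2
[3,4] ((S\PP)/PP)/PP  lex  "in"
[4,5] PP  lex  "that"
[3,5] (S\PP)/PP  >  k=4
[5,6] S/NP  lex  "on"
[6,7] NP  lex  "the"
[5,7] S  >  k=6
[7,8] PP\S  lex  "this"
[5,8] PP  <  k=7
[3,8] S\PP  >  k=5
[0,8] S  >  k=3

[0,8] S   >
  [0,3] S/(S\PP)   <
    [0,2] PP   >
      [0,1] "chased" : PP/S
      [1,2] "every" : S
    [2,3] "dog" : (S/(S\PP))\PP
  [3,8] S\PP   >
    [3,5] (S\PP)/PP   >
      [3,4] "in" : ((S\PP)/PP)/PP
      [4,5] "that" : PP
    [5,8] PP   <
      [5,7] S   >
        [5,6] "on" : S/NP
        [6,7] "the" : NP
      [7,8] "this" : PP\S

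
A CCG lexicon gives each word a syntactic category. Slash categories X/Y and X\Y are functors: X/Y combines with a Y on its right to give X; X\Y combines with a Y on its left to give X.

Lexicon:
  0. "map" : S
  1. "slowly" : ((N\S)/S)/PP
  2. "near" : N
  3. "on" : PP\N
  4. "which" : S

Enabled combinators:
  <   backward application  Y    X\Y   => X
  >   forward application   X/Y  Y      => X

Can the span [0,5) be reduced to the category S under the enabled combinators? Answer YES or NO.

NO

S ((N\S)/S)/PP N PP\N S
CKY chart[0,5] = {N}; S ∉ chart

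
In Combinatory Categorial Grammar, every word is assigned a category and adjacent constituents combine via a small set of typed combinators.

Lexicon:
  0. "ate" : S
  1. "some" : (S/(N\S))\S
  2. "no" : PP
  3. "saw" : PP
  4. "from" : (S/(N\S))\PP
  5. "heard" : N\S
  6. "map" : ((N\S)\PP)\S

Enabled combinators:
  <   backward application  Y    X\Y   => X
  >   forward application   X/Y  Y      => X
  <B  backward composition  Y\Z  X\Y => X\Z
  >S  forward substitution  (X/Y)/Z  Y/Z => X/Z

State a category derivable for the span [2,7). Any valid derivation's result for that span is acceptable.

N\S

[0,7] S   >
  [0,2] S/(N\S)   <
    [0,1] "ate" : S
    [1,2] "some" : (S/(N\S))\S
  [2,7] N\S   <
    [2,3] "no" : PP
    [3,7] (N\S)\PP   <
      [3,6] S   >
        [3,5] S/(N\S)   <
          [3,4] "saw" : PP
          [4,5] "from" : (S/(N\S))\PP
        [5,6] "heard" : N\S
      [6,7] "map" : ((N\S)\PP)\S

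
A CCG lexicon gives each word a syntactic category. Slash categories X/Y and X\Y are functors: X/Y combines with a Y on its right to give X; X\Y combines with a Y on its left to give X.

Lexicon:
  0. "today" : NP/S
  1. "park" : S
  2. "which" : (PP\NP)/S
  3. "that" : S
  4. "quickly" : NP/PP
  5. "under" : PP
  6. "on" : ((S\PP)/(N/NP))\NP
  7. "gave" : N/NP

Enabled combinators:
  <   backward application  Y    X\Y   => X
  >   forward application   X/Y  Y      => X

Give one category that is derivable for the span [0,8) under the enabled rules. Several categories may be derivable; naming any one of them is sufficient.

[0,8] S   <
  [0,4] PP   <
    [0,2] NP   >
      [0,1] "today" : NP/S
      [1,2] "park" : S
    [2,4] PP\NP   >
      [2,3] "which" : (PP\NP)/S
      [3,4] "that" : S
  [4,8] S\PP   >
    [4,7] (S\PP)/(N/NP)   <
      [4,6] NP   >
        [4,5] "quickly" : NP/PP
        [5,6] "under" : PP
      [6,7] "on" : ((S\PP)/(N/NP))\NP
    [7,8] "gave" : N/NP

S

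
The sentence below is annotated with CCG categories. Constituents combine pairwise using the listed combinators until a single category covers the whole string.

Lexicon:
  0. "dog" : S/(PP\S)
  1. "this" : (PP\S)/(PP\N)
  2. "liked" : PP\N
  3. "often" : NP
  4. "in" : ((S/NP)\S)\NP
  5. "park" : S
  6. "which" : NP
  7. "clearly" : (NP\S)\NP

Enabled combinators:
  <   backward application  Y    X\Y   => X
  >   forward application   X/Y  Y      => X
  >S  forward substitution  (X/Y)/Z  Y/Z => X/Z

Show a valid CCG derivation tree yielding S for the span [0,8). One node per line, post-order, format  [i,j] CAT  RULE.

[0,8] S   >
  [0,5] S/NP   <
    [0,3] S   >
      [0,1] "dog" : S/(PP\S)
      [1,3] PP\S   >
        [1,2] "this" : (PP\S)/(PP\N)
        [2,3] "liked" : PP\N
    [3,5] (S/NP)\S   <
      [3,4] "often" : NP
      [4,5] "in" : ((S/NP)\S)\NP
  [5,8] NP   <
    [5,6] "park" : S
    [6,8] NP\S   <
      [6,7] "which" : NP
      [7,8] "clearly" : (NP\S)\NP

[0,1] S/(PP\S)  lex  "dog"
[1,2] (PP\S)/(PP\N)  lex  "this"
[2,3] PP\N  lex  "liked"
[1,3] PP\S  >  k=2
[0,3] S  >  k=1
[3,4] NP  lex  "often"
[4,5] ((S/NP)\S)\NP  lex  "in"
[3,5] (S/NP)\S  <  k=4
[0,5] S/NP  <  k=3
[5,6] S  lex  "park"
[6,7] NP  lex  "which"
[7,8] (NP\S)\NP  lex  "clearly"
[6,8] NP\S  <  k=7
[5,8] NP  <  k=6
[0,8] S  >  k=5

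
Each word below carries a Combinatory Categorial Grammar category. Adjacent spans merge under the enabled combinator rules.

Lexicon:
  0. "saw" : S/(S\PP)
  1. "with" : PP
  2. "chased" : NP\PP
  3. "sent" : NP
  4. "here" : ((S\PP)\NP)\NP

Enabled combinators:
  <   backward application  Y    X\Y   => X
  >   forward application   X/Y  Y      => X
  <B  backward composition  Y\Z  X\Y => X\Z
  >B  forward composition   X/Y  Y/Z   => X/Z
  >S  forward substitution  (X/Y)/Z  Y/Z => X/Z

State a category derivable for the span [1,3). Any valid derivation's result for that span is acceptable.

[0,5] S   >
  [0,1] "saw" : S/(S\PP)
  [1,5] S\PP   <
    [1,3] NP   <
      [1,2] "with" : PP
      [2,3] "chased" : NP\PP
    [3,5] (S\PP)\NP   <
      [3,4] "sent" : NP
      [4,5] "here" : ((S\PP)\NP)\NP

NP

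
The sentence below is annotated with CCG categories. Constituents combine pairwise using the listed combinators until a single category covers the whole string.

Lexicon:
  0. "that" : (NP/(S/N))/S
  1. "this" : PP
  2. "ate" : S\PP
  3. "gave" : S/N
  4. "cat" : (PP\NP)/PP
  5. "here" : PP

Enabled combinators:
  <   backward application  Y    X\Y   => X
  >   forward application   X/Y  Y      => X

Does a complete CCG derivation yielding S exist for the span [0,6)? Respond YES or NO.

NO

(NP/(S/N))/S PP S\PP S/N (PP\NP)/PP PP
CKY chart[0,6] = {PP}; S ∉ chart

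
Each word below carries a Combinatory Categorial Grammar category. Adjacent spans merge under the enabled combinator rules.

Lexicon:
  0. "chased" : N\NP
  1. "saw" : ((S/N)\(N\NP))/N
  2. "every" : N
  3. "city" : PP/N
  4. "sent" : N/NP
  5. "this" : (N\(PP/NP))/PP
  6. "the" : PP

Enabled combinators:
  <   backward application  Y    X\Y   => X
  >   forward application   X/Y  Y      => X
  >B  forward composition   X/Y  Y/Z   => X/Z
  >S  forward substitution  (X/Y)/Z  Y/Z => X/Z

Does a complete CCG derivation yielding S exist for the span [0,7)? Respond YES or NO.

YES

[0,7] S   >
  [0,3] S/N   <
    [0,1] "chased" : N\NP
    [1,3] (S/N)\(N\NP)   >
      [1,2] "saw" : ((S/N)\(N\NP))/N
      [2,3] "every" : N
  [3,7] N   <
    [3,5] PP/NP   >B
      [3,4] "city" : PP/N
      [4,5] "sent" : N/NP
    [5,7] N\(PP/NP)   >
      [5,6] "this" : (N\(PP/NP))/PP
      [6,7] "the" : PP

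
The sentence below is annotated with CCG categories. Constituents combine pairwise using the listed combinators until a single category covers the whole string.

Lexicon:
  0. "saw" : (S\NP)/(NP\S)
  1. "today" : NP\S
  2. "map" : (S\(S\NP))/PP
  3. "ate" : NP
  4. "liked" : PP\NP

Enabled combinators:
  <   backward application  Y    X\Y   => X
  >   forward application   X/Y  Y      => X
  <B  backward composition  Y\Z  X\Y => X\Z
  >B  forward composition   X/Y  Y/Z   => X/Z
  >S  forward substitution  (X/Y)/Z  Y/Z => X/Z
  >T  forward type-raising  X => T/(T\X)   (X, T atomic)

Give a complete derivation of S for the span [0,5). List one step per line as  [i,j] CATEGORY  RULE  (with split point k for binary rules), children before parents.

[0,5] S   <
  [0,2] S\NP   >
    [0,1] "saw" : (S\NP)/(NP\S)
    [1,2] "today" : NP\S
  [2,5] S\(S\NP)   >
    [2,3] "map" : (S\(S\NP))/PP
    [3,5] PP   <
      [3,4] "ate" : NP
      [4,5] "liked" : PP\NP

[0,1] (S\NP)/(NP\S)  lex  "saw"
[1,2] NP\S  lex  "today"
[0,2] S\NP  >  k=1
[2,3] (S\(S\NP))/PP  lex  "map"
[3,4] NP  lex  "ate"
[4,5] PP\NP  lex  "liked"
[3,5] PP  <  k=4
[2,5] S\(S\NP)  >  k=3
[0,5] S  <  k=2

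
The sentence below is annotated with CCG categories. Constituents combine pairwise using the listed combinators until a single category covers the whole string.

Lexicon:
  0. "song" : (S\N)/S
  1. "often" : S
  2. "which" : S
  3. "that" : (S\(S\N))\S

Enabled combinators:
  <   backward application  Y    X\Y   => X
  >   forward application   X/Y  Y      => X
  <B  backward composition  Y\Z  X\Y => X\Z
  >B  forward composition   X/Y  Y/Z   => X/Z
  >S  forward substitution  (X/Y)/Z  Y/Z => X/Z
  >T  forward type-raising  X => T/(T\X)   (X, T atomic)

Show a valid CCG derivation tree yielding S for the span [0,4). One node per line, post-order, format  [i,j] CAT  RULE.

[0,1] (S\N)/S  lex  "song"
[1,2] S  lex  "often"
[0,2] S\N  >  k=1
[2,3] S  lex  "which"
[3,4] (S\(S\N))\S  lex  "that"
[2,4] S\(S\N)  <  k=3
[0,4] S  <  k=2

[0,4] S   <
  [0,2] S\N   >
    [0,1] "song" : (S\N)/S
    [1,2] "often" : S
  [2,4] S\(S\N)   <
    [2,3] "which" : S
    [3,4] "that" : (S\(S\N))\S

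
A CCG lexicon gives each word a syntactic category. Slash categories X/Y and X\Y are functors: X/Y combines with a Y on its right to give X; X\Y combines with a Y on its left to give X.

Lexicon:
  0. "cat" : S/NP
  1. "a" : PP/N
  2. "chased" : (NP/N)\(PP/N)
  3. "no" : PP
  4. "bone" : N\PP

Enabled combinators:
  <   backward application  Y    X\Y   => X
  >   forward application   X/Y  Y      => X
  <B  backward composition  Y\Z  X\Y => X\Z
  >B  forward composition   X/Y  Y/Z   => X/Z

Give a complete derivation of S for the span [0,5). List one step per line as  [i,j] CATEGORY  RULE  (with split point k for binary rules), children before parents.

[0,5] S   >
  [0,1] "cat" : S/NP
  [1,5] NP   >
    [1,3] NP/N   <
      [1,2] "a" : PP/N
      [2,3] "chased" : (NP/N)\(PP/N)
    [3,5] N   <
      [3,4] "no" : PP
      [4,5] "bone" : N\PP

[0,1] S/NP  lex  "cat"
[1,2] PP/N  lex  "a"
[2,3] (NP/N)\(PP/N)  lex  "chased"
[1,3] NP/N  <  k=2
[3,4] PP  lex  "no"
[4,5] N\PP  lex  "bone"
[3,5] N  <  k=4
[1,5] NP  >  k=3
[0,5] S  >  k=1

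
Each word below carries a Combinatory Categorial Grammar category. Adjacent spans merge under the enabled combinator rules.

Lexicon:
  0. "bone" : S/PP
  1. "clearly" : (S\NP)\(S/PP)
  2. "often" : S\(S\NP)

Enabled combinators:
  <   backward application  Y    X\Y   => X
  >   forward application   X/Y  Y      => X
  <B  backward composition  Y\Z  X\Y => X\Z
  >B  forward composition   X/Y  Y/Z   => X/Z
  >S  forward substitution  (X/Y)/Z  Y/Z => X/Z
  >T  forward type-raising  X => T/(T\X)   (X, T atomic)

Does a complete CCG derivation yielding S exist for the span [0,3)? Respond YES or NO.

YES

[0,3] S   <
  [0,2] S\NP   <
    [0,1] "bone" : S/PP
    [1,2] "clearly" : (S\NP)\(S/PP)
  [2,3] "often" : S\(S\NP)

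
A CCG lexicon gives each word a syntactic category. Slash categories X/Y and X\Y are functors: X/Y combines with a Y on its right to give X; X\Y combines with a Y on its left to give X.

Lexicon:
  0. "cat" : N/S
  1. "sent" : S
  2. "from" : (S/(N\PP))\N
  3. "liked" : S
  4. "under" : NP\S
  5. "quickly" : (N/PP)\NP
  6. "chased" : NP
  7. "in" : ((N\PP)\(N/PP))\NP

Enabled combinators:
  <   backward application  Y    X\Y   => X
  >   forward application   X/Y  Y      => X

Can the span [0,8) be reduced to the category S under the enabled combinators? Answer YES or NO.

YES

[0,8] S   >
  [0,3] S/(N\PP)   <
    [0,2] N   >
      [0,1] "cat" : N/S
      [1,2] "sent" : S
    [2,3] "from" : (S/(N\PP))\N
  [3,8] N\PP   <
    [3,6] N/PP   <
      [3,5] NP   <
        [3,4] "liked" : S
        [4,5] "under" : NP\S
      [5,6] "quickly" : (N/PP)\NP
    [6,8] (N\PP)\(N/PP)   <
      [6,7] "chased" : NP
      [7,8] "in" : ((N\PP)\(N/PP))\NP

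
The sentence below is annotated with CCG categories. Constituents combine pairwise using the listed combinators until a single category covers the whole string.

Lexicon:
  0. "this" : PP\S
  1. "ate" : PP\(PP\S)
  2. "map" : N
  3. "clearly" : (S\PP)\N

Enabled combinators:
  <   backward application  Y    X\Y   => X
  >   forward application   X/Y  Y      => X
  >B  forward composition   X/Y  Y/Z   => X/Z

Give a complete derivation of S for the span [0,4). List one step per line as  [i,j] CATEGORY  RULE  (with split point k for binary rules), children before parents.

[0,1] PP\S  lex  "this"
[1,2] PP\(PP\S)  lex  "ate"
[0,2] PP  <  k=1
[2,3] N  lex  "map"
[3,4] (S\PP)\N  lex  "clearly"
[2,4] S\PP  <  k=3
[0,4] S  <  k=2

[0,4] S   <
  [0,2] PP   <
    [0,1] "this" : PP\S
    [1,2] "ate" : PP\(PP\S)
  [2,4] S\PP   <
    [2,3] "map" : N
    [3,4] "clearly" : (S\PP)\N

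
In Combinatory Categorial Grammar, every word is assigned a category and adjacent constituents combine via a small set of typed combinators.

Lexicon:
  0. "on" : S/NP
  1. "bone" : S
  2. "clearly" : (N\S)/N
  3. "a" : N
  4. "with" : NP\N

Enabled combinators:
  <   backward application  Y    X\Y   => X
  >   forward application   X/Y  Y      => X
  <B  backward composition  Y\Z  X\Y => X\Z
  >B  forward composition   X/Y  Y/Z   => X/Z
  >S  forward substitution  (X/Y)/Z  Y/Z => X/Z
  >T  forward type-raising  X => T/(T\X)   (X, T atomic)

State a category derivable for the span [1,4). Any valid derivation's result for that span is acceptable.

[0,5] S   >
  [0,1] "on" : S/NP
  [1,5] NP   <
    [1,4] N   <
      [1,2] "bone" : S
      [2,4] N\S   >
        [2,3] "clearly" : (N\S)/N
        [3,4] "a" : N
    [4,5] "with" : NP\N

N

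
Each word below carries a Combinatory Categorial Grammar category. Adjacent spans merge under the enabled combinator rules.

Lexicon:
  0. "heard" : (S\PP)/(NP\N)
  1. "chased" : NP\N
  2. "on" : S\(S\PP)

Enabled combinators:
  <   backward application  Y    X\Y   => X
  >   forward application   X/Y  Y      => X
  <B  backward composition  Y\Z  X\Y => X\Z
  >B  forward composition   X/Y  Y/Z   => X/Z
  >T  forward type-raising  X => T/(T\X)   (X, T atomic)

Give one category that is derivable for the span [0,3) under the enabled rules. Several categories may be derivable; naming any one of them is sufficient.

[0,3] S   <
  [0,2] S\PP   >
    [0,1] "heard" : (S\PP)/(NP\N)
    [1,2] "chased" : NP\N
  [2,3] "on" : S\(S\PP)

S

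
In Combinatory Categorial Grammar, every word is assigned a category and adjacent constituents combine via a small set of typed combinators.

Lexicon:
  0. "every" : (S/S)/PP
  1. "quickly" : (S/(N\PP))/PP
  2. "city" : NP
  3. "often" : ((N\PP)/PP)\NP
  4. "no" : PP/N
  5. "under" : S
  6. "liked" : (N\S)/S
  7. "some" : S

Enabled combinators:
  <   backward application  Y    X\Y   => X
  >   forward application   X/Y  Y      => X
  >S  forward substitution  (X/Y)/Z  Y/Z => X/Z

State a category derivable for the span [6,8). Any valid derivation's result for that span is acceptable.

N\S

[0,8] S   >
  [0,4] S/PP   >S
    [0,1] "every" : (S/S)/PP
    [1,4] S/PP   >S
      [1,2] "quickly" : (S/(N\PP))/PP
      [2,4] (N\PP)/PP   <
        [2,3] "city" : NP
        [3,4] "often" : ((N\PP)/PP)\NP
  [4,8] PP   >
    [4,5] "no" : PP/N
    [5,8] N   <
      [5,6] "under" : S
      [6,8] N\S   >
        [6,7] "liked" : (N\S)/S
        [7,8] "some" : S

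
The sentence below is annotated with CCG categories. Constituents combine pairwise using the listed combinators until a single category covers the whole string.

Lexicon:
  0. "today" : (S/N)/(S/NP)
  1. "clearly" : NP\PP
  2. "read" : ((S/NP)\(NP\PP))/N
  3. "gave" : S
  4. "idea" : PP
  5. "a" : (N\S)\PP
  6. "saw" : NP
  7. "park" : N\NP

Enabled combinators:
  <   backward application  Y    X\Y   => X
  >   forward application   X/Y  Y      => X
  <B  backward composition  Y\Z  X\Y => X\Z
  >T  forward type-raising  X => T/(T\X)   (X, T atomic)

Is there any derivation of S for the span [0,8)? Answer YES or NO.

[0,8] S   >
  [0,6] S/N   >
    [0,1] "today" : (S/N)/(S/NP)
    [1,6] S/NP   <
      [1,2] "clearly" : NP\PP
      [2,6] (S/NP)\(NP\PP)   >
        [2,3] "read" : ((S/NP)\(NP\PP))/N
        [3,6] N   <
          [3,4] "gave" : S
          [4,6] N\S   <
            [4,5] "idea" : PP
            [5,6] "a" : (N\S)\PP
  [6,8] N   >
    [6,7] N/(N\NP)   >T
      [6,7] "saw" : NP
    [7,8] "park" : N\NP

YES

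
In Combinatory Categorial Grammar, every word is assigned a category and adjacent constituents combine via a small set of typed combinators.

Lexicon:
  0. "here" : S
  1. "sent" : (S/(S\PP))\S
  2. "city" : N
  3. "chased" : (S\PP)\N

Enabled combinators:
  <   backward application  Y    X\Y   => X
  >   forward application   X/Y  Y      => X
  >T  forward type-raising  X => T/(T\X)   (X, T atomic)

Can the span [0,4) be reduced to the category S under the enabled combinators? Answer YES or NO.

YES

[0,4] S   >
  [0,2] S/(S\PP)   <
    [0,1] "here" : S
    [1,2] "sent" : (S/(S\PP))\S
  [2,4] S\PP   <
    [2,3] "city" : N
    [3,4] "chased" : (S\PP)\N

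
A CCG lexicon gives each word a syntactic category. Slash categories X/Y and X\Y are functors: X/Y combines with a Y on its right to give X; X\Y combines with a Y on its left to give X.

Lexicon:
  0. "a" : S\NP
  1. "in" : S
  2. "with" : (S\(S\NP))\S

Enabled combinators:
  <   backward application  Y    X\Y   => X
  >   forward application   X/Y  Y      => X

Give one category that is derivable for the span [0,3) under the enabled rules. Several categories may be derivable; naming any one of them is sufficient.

S

[0,3] S   <
  [0,1] "a" : S\NP
  [1,3] S\(S\NP)   <
    [1,2] "in" : S
    [2,3] "with" : (S\(S\NP))\S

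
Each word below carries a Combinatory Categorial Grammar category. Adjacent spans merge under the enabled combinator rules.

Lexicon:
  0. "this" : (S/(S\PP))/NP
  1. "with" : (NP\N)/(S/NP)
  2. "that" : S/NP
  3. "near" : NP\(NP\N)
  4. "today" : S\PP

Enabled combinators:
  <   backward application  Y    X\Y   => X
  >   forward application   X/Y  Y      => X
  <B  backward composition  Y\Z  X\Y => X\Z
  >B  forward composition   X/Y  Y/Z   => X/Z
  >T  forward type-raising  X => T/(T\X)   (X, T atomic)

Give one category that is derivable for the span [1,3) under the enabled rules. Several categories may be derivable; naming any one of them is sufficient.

[0,5] S   >
  [0,4] S/(S\PP)   >
    [0,1] "this" : (S/(S\PP))/NP
    [1,4] NP   <
      [1,3] NP\N   >
        [1,2] "with" : (NP\N)/(S/NP)
        [2,3] "that" : S/NP
      [3,4] "near" : NP\(NP\N)
  [4,5] "today" : S\PP

NP\N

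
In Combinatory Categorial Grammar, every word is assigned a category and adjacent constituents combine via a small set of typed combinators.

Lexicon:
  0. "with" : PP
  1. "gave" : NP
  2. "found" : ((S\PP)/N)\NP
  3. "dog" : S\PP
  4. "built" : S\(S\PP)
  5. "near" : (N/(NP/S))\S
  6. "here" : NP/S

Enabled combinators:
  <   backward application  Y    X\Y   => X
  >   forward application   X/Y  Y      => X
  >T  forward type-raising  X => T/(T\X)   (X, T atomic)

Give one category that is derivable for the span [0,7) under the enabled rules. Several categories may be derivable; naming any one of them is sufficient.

S

[0,7] S   <
  [0,1] "with" : PP
  [1,7] S\PP   >
    [1,3] (S\PP)/N   <
      [1,2] "gave" : NP
      [2,3] "found" : ((S\PP)/N)\NP
    [3,7] N   >
      [3,6] N/(NP/S)   <
        [3,5] S   <
          [3,4] "dog" : S\PP
          [4,5] "built" : S\(S\PP)
        [5,6] "near" : (N/(NP/S))\S
      [6,7] "here" : NP/S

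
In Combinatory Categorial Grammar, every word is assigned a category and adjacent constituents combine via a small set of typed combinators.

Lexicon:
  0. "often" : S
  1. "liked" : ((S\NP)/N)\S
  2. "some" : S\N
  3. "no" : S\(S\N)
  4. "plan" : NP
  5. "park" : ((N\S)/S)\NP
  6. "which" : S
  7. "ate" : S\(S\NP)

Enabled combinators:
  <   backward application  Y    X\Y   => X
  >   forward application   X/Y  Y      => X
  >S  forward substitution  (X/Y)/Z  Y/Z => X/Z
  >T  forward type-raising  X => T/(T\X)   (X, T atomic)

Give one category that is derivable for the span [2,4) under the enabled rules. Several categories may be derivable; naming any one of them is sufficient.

[0,8] S   <
  [0,7] S\NP   >
    [0,2] (S\NP)/N   <
      [0,1] "often" : S
      [1,2] "liked" : ((S\NP)/N)\S
    [2,7] N   <
      [2,4] S   <
        [2,3] "some" : S\N
        [3,4] "no" : S\(S\N)
      [4,7] N\S   >
        [4,6] (N\S)/S   <
          [4,5] "plan" : NP
          [5,6] "park" : ((N\S)/S)\NP
        [6,7] "which" : S
  [7,8] "ate" : S\(S\NP)

S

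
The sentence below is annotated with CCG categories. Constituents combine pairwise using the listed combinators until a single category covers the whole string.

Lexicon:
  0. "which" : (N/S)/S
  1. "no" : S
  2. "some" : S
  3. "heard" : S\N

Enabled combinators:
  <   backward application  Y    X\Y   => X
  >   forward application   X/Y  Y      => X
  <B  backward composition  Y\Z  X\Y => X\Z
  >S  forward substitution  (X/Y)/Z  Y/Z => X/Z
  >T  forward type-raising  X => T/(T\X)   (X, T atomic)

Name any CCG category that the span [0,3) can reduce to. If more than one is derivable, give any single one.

[0,4] S   <
  [0,3] N   >
    [0,2] N/S   >
      [0,1] "which" : (N/S)/S
      [1,2] "no" : S
    [2,3] "some" : S
  [3,4] "heard" : S\N

N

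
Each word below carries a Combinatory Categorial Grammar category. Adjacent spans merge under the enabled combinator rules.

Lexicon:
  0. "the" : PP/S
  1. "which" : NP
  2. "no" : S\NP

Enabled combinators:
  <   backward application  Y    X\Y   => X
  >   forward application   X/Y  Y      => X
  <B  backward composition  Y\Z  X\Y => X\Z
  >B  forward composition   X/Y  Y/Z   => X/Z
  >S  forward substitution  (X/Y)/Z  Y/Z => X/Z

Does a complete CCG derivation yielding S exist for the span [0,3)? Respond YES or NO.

PP/S NP S\NP
CKY chart[0,3] = {PP}; S ∉ chart

NO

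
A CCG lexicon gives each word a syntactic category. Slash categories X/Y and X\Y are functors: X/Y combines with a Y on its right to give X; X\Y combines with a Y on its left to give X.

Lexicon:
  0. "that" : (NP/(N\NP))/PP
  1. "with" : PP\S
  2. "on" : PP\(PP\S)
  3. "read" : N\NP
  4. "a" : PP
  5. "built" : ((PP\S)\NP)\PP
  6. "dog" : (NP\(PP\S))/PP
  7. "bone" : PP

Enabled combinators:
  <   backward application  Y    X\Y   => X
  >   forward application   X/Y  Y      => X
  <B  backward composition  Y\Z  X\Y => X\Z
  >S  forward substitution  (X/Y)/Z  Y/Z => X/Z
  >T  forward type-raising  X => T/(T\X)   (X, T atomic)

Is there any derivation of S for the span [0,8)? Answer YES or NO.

NO

(NP/(N\NP))/PP PP\S PP\(PP\S) N\NP PP ((PP\S)\NP)\PP (NP\(PP\S))/PP PP
CKY chart[0,8] = {N/(N\NP), NP, NP/(NP\NP), PP/(PP\NP), S/(S\NP)}; S ∉ chart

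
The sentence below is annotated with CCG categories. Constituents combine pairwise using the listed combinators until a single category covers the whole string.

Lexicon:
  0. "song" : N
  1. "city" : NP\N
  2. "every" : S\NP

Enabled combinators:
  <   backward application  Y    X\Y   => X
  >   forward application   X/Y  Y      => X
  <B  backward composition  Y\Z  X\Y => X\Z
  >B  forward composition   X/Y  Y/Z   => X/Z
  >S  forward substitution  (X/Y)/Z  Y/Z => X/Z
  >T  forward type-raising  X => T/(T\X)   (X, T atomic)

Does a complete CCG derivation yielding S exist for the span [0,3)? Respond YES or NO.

[0,3] S   <
  [0,1] "song" : N
  [1,3] S\N   <B
    [1,2] "city" : NP\N
    [2,3] "every" : S\NP

YES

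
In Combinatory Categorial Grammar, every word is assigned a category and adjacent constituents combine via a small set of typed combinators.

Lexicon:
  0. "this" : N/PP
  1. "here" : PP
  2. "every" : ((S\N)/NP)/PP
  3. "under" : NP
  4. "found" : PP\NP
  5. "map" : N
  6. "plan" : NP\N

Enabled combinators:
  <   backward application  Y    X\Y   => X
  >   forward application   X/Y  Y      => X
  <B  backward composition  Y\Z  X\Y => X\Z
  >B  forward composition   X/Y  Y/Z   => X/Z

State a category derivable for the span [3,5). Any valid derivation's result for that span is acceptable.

PP

[0,7] S   <
  [0,2] N   >
    [0,1] "this" : N/PP
    [1,2] "here" : PP
  [2,7] S\N   >
    [2,5] (S\N)/NP   >
      [2,3] "every" : ((S\N)/NP)/PP
      [3,5] PP   <
        [3,4] "under" : NP
        [4,5] "found" : PP\NP
    [5,7] NP   <
      [5,6] "map" : N
      [6,7] "plan" : NP\N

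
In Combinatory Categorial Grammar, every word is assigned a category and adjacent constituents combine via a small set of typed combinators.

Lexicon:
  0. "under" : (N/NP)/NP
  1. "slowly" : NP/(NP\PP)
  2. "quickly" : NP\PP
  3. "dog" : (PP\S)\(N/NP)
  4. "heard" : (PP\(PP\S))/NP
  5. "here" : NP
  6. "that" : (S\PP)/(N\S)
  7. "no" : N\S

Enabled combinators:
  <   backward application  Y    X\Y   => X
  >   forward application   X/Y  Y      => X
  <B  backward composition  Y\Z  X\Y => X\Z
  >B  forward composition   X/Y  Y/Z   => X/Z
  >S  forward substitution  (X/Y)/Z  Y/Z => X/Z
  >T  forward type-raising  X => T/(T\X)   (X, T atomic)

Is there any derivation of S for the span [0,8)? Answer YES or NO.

[0,8] S   <
  [0,6] PP   <
    [0,4] PP\S   <
      [0,3] N/NP   >
        [0,1] "under" : (N/NP)/NP
        [1,3] NP   >
          [1,2] "slowly" : NP/(NP\PP)
          [2,3] "quickly" : NP\PP
      [3,4] "dog" : (PP\S)\(N/NP)
    [4,6] PP\(PP\S)   >
      [4,5] "heard" : (PP\(PP\S))/NP
      [5,6] "here" : NP
  [6,8] S\PP   >
    [6,7] "that" : (S\PP)/(N\S)
    [7,8] "no" : N\S

YES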